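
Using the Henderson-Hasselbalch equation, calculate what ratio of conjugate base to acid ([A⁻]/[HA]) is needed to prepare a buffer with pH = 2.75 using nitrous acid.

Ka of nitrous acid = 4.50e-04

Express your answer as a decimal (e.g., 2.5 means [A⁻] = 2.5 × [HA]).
[A⁻]/[HA] = 0.253

pKa = −log(4.50e-04) = 3.3468. pH = pKa + log([A⁻]/[HA]). 2.75 = 3.3468 + log(ratio). log(ratio) = 2.75 − 3.3468 = -0.5968. ratio = 10^(-0.5968) = 0.253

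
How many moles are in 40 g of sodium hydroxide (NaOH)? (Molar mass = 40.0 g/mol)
Moles = 40 g ÷ 40.0 g/mol = 1 mol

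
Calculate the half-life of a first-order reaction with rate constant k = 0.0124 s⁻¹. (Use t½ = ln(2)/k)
55.90 s

t½ = ln(2)/k = 0.6931/0.0124 = 55.90 s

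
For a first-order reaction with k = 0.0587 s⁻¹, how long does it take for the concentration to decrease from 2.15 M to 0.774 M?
17.40 s

From ln[A] = ln[A]₀ - k·t: t = ln([A]₀/[A])/k = ln(2.15/0.774)/0.0587 = ln(2.7778)/0.0587 = 1.0217/0.0587 = 17.40 s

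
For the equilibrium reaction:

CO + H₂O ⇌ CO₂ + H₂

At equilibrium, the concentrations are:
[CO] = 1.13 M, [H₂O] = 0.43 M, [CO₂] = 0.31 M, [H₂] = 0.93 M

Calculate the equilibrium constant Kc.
K_c = 0.5933

Kc = ([CO₂] × [H₂]) / ([CO] × [H₂O])
   = ((0.31)·(0.93)) / ((1.13)·(0.43))
   = 0.2883 / 0.4859 = 0.5933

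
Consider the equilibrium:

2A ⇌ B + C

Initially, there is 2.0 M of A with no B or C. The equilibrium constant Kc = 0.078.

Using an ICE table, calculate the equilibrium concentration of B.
[B] = 0.358 M

ICE: [A] = 2.0 − 2x, [B] = [C] = x.
Kc = x²/(2.0 − 2x)² = 0.078 ⇒ √Kc = x/(2.0 − 2x).
x = √0.078·2.0/(1 + 2√0.078) = 0.27928·2.0/1.5586 = 0.35839.
[B] = x = 0.358 M.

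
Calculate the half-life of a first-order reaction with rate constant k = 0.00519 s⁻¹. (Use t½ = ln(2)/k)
133.55 s

t½ = ln(2)/k = 0.6931/0.00519 = 133.55 s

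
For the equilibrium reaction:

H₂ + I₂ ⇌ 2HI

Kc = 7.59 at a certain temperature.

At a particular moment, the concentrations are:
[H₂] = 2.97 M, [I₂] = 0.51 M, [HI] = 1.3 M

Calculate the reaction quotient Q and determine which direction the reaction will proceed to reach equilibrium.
Q = 1.116, Q < K, reaction proceeds forward (toward products)

Q = ([HI]^2) / ([H₂] × [I₂])
  = ((1.3)^2) / ((2.97)·(0.51)) = 1.69/1.5147 = 1.116
Since Q = 1.116 < Kc = 7.59, the reaction proceeds forward (toward products) to reach equilibrium.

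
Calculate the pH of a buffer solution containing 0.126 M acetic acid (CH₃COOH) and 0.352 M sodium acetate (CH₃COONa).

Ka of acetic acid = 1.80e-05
pH = 5.19

pKa = -log(1.80e-05) = 4.74. pH = pKa + log([A⁻]/[HA]) = 4.74 + log(0.352/0.126)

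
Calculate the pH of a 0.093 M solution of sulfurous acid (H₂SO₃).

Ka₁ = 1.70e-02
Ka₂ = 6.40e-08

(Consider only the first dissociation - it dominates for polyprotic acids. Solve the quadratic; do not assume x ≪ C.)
pH = 1.49

x² + Ka₁·x − Ka₁·C = 0 with Ka₁ = 1.70e-02, C = 0.093.
x = (−Ka₁ + √(Ka₁² + 4·Ka₁·C))/2 = 3.2160e-02 M, so pH = 1.49.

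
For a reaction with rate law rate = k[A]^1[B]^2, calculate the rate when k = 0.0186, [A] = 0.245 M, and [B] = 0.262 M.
0.0003128 M/s

rate = k·[A]^1·[B]^2 = 0.0186·(0.245)^1·(0.262)^2 = 0.0186·0.245·0.068644 = 0.0003128 M/s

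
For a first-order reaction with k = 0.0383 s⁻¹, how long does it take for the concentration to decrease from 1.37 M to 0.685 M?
18.10 s

From ln[A] = ln[A]₀ - k·t: t = ln([A]₀/[A])/k = ln(1.37/0.685)/0.0383 = ln(2.0000)/0.0383 = 0.6931/0.0383 = 18.10 s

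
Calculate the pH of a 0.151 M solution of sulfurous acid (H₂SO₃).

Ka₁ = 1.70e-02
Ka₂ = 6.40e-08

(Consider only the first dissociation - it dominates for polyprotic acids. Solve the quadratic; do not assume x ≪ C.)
pH = 1.37

x² + Ka₁·x − Ka₁·C = 0 with Ka₁ = 1.70e-02, C = 0.151.
x = (−Ka₁ + √(Ka₁² + 4·Ka₁·C))/2 = 4.2874e-02 M, so pH = 1.37.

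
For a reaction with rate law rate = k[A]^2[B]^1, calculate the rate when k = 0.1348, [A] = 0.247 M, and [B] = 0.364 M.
0.002994 M/s

rate = k·[A]^2·[B]^1 = 0.1348·(0.247)^2·(0.364)^1 = 0.1348·0.061009·0.364 = 0.002994 M/s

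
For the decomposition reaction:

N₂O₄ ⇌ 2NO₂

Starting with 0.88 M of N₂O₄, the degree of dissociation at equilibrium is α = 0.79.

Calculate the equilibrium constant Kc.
K_c = 10.46

x = α·[A]₀ = 0.79 × 0.88 = 0.6952 M dissociated.
At eq: [N₂O₄] = 0.88 − 0.6952 = 0.1848 M; [NO₂] = 2x = 1.39 M.
Kc = [NO₂]²/[N₂O₄] = (1.39)²/0.1848 = 10.46.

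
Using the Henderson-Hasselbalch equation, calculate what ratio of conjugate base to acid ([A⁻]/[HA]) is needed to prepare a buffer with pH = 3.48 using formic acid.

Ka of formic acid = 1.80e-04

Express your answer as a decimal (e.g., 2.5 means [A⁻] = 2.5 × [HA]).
[A⁻]/[HA] = 0.544

pKa = −log(1.80e-04) = 3.7447. pH = pKa + log([A⁻]/[HA]). 3.48 = 3.7447 + log(ratio). log(ratio) = 3.48 − 3.7447 = -0.2647. ratio = 10^(-0.2647) = 0.544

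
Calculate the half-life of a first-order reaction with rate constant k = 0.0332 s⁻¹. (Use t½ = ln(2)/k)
20.88 s

t½ = ln(2)/k = 0.6931/0.0332 = 20.88 s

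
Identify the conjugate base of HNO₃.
Conjugate base: NO₃⁻

Conjugate acid-base pairs differ by one H⁺. Ka × Kb = Kw for a conjugate pair.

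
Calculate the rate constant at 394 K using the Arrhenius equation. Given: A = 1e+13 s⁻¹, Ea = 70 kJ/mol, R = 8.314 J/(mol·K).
5.24e+03 s⁻¹

k = A·exp(-Ea/(R·T)) = 1e+13·exp(-70000/(8.314·394)) = 1e+13·exp(-21.3694) = 1e+13·5.2408e-10 = 5.24e+03 s⁻¹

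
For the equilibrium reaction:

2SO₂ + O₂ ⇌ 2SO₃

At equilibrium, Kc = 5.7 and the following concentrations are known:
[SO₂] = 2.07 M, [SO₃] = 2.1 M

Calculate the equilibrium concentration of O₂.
[O₂] = 0.1806 M

Kc = ([SO₃]^2) / ([SO₂]^2 × [O₂]) = 5.7
[O₂]^1 = (product terms)/(Kc · other reactant terms) = 4.41 / (5.7 · 4.2849) = 0.18056
[O₂] = 0.1806 M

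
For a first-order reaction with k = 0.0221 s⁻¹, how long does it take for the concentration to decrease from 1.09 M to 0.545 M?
31.36 s

From ln[A] = ln[A]₀ - k·t: t = ln([A]₀/[A])/k = ln(1.09/0.545)/0.0221 = ln(2.0000)/0.0221 = 0.6931/0.0221 = 31.36 s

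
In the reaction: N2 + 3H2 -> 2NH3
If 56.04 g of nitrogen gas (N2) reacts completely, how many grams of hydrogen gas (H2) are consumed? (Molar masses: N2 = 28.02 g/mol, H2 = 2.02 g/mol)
Moles of N2 = 56.04 g ÷ 28.02 g/mol = 2 mol
Mole ratio: 3 mol H2 / 1 mol N2
Moles of H2 = 2 × (3/1) = 6 mol
Mass of H2 = 6 mol × 2.02 g/mol = 12.12 g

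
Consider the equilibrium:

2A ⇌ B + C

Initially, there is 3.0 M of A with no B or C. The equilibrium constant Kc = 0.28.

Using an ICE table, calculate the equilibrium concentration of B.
[B] = 0.771 M

ICE: [A] = 3.0 − 2x, [B] = [C] = x.
Kc = x²/(3.0 − 2x)² = 0.28 ⇒ √Kc = x/(3.0 − 2x).
x = √0.28·3.0/(1 + 2√0.28) = 0.52915·3.0/2.0583 = 0.77124.
[B] = x = 0.771 M.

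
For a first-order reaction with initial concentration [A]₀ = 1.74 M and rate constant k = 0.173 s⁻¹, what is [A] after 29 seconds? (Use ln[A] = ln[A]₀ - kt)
0.0115 M

ln[A] = ln[A]₀ - k·t = ln(1.74) - (0.173)·(29) = 0.5539 - 5.0170 = -4.4631
[A] = e^(-4.4631) = 0.0115 M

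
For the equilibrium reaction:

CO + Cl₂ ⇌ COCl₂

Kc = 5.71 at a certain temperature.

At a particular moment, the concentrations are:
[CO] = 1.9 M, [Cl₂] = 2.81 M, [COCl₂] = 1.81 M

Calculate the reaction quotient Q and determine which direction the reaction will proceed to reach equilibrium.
Q = 0.339, Q < K, reaction proceeds forward (toward products)

Q = ([COCl₂]) / ([CO] × [Cl₂])
  = ((1.81)) / ((1.9)·(2.81)) = 1.81/5.339 = 0.339
Since Q = 0.339 < Kc = 5.71, the reaction proceeds forward (toward products) to reach equilibrium.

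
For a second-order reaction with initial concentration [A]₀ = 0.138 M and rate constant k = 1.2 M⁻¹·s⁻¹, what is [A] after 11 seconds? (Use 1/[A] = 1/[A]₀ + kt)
0.0489 M

1/[A] = 1/[A]₀ + k·t = 1/0.138 + (1.2)·(11) = 7.2464 + 13.2000 = 20.4464
[A] = 1/20.4464 = 0.0489 M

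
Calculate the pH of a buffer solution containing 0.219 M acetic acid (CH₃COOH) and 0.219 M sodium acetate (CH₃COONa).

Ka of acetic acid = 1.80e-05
pH = 4.74

pKa = -log(1.80e-05) = 4.74. pH = pKa + log([A⁻]/[HA]) = 4.74 + log(0.219/0.219)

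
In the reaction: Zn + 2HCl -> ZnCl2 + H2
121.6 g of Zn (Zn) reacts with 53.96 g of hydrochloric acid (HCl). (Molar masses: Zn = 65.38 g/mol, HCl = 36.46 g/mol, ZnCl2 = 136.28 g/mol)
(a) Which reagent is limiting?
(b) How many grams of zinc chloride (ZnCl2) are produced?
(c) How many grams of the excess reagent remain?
(a) HCl, (b) 100.8 g, (c) 73.22 g

Moles of Zn = 121.6 g ÷ 65.38 g/mol = 1.8599 mol
Moles of HCl = 53.96 g ÷ 36.46 g/mol = 1.47998 mol
Moles ÷ coefficient: Zn: 1.8599/1 = 1.86, HCl: 1.47998/2 = 0.74
(a) HCl has the smaller value, so HCl is the limiting reagent.
(b) Moles of ZnCl2 = 1.47998 mol HCl × (1/2) = 0.739989 mol; mass = 0.739989 mol × 136.28 g/mol = 100.8 g
(c) Zn consumed = 1.47998 × (1/2) = 0.739989 mol; remaining = 1.8599 − 0.739989 = 1.11991 mol; mass = 1.11991 mol × 65.38 g/mol = 73.22 g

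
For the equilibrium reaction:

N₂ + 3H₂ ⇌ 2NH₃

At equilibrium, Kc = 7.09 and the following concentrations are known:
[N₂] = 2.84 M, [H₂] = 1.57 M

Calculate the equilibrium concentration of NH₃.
[NH₃] = 8.8274 M

Kc = ([NH₃]^2) / ([N₂] × [H₂]^3) = 7.09
[NH₃]^2 = Kc · (reactant terms)/(other product terms) = 7.09 · 10.99 / 1 = 77.923
[NH₃] = (77.923)^(1/2) = 8.8274 M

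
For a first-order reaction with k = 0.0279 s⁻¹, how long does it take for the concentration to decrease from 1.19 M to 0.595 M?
24.84 s

From ln[A] = ln[A]₀ - k·t: t = ln([A]₀/[A])/k = ln(1.19/0.595)/0.0279 = ln(2.0000)/0.0279 = 0.6931/0.0279 = 24.84 s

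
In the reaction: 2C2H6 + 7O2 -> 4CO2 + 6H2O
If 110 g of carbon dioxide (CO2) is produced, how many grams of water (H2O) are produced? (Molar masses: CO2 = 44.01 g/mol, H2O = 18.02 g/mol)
Moles of CO2 = 110 g ÷ 44.01 g/mol = 2.49943 mol
Mole ratio: 6 mol H2O / 4 mol CO2
Moles of H2O = 2.49943 × (6/4) = 3.74915 mol
Mass of H2O = 3.74915 mol × 18.02 g/mol = 67.56 g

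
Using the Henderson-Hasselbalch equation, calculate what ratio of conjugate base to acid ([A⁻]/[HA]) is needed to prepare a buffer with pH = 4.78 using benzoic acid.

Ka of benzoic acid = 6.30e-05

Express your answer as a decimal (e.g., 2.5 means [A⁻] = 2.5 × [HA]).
[A⁻]/[HA] = 3.796

pKa = −log(6.30e-05) = 4.2007. pH = pKa + log([A⁻]/[HA]). 4.78 = 4.2007 + log(ratio). log(ratio) = 4.78 − 4.2007 = 0.5793. ratio = 10^(0.5793) = 3.796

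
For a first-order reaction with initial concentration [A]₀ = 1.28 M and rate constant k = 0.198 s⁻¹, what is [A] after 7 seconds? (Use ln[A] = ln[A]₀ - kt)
0.3201 M

ln[A] = ln[A]₀ - k·t = ln(1.28) - (0.198)·(7) = 0.2469 - 1.3860 = -1.1391
[A] = e^(-1.1391) = 0.3201 M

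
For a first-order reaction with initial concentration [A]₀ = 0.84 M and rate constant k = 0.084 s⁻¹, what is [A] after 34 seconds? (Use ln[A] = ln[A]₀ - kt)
0.0483 M

ln[A] = ln[A]₀ - k·t = ln(0.84) - (0.084)·(34) = -0.1744 - 2.8560 = -3.0304
[A] = e^(-3.0304) = 0.0483 M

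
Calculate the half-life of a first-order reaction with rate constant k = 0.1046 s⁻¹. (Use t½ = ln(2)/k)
6.63 s

t½ = ln(2)/k = 0.6931/0.1046 = 6.63 s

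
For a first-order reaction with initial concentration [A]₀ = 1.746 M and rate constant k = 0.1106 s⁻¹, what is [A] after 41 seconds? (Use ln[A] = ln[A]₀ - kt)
0.0187 M

ln[A] = ln[A]₀ - k·t = ln(1.746) - (0.1106)·(41) = 0.5573 - 4.5346 = -3.9773
[A] = e^(-3.9773) = 0.0187 M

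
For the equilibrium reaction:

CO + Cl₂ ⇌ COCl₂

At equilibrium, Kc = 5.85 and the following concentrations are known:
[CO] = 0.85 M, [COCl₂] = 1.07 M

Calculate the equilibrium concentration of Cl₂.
[Cl₂] = 0.2152 M

Kc = ([COCl₂]) / ([CO] × [Cl₂]) = 5.85
[Cl₂]^1 = (product terms)/(Kc · other reactant terms) = 1.07 / (5.85 · 0.85) = 0.21518
[Cl₂] = 0.2152 M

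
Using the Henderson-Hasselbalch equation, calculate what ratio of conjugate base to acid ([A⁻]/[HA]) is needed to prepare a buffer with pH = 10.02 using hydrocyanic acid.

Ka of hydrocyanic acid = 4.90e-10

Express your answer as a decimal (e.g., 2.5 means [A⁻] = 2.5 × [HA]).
[A⁻]/[HA] = 5.131

pKa = −log(4.90e-10) = 9.3098. pH = pKa + log([A⁻]/[HA]). 10.02 = 9.3098 + log(ratio). log(ratio) = 10.02 − 9.3098 = 0.7102. ratio = 10^(0.7102) = 5.131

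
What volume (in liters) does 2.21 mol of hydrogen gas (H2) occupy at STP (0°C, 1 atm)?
At STP, 1 mol of gas occupies 22.4 L
Volume = 2.21 mol × 22.4 L/mol = 49.50 L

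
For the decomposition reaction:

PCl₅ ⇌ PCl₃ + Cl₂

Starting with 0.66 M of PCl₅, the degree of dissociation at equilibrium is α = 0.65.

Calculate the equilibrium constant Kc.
K_c = 0.7967

x = α·[A]₀ = 0.65 × 0.66 = 0.429 M dissociated.
At eq: [PCl₅] = 0.66 − 0.429 = 0.231 M; [PCl₃] = [Cl₂] = x = 0.429 M.
Kc = [PCl₃][Cl₂]/[PCl₅] = (0.429)²/0.231 = 0.7967.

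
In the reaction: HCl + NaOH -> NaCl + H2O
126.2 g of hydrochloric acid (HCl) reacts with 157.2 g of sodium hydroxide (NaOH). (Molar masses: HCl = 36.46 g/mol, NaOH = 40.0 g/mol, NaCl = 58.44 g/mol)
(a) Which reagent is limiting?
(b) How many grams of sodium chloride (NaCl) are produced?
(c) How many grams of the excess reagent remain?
(a) HCl, (b) 202.3 g, (c) 18.75 g

Moles of HCl = 126.2 g ÷ 36.46 g/mol = 3.46133 mol
Moles of NaOH = 157.2 g ÷ 40.0 g/mol = 3.93 mol
Moles ÷ coefficient: HCl: 3.46133/1 = 3.461, NaOH: 3.93/1 = 3.93
(a) HCl has the smaller value, so HCl is the limiting reagent.
(b) Moles of NaCl = 3.46133 mol HCl × (1/1) = 3.46133 mol; mass = 3.46133 mol × 58.44 g/mol = 202.3 g
(c) NaOH consumed = 3.46133 × (1/1) = 3.46133 mol; remaining = 3.93 − 3.46133 = 0.468673 mol; mass = 0.468673 mol × 40.0 g/mol = 18.75 g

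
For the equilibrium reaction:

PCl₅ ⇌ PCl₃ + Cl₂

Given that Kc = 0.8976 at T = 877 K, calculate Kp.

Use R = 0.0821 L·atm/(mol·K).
K_p = 64.6287

Δn = (moles gaseous products) − (moles gaseous reactants) = 1
T = 877 K; RT = 0.0821 × 877 = 72.0017
Kp = Kc·(RT)^Δn = 0.8976 × (72.0017)^1 = 0.8976 × 72.0017 = 64.6287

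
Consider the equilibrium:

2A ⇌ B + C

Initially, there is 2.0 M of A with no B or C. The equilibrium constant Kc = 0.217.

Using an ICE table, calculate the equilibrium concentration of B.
[B] = 0.482 M

ICE: [A] = 2.0 − 2x, [B] = [C] = x.
Kc = x²/(2.0 − 2x)² = 0.217 ⇒ √Kc = x/(2.0 − 2x).
x = √0.217·2.0/(1 + 2√0.217) = 0.46583·2.0/1.9317 = 0.48231.
[B] = x = 0.482 M.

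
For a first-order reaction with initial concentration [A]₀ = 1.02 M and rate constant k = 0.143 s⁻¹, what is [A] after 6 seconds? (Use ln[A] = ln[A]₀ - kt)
0.4325 M

ln[A] = ln[A]₀ - k·t = ln(1.02) - (0.143)·(6) = 0.0198 - 0.8580 = -0.8382
[A] = e^(-0.8382) = 0.4325 M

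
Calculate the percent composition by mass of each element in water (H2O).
H: 11.19%, O: 88.79%

Molar mass of H2O = 18.02 g/mol
% H = (2 × 1.008) / 18.02 × 100% = 2.016 / 18.02 × 100% = 11.19%
% O = (1 × 16.0) / 18.02 × 100% = 16 / 18.02 × 100% = 88.79%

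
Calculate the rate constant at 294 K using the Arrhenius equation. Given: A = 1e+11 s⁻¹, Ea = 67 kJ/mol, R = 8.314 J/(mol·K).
1.25e-01 s⁻¹

k = A·exp(-Ea/(R·T)) = 1e+11·exp(-67000/(8.314·294)) = 1e+11·exp(-27.4105) = 1e+11·1.2467e-12 = 1.25e-01 s⁻¹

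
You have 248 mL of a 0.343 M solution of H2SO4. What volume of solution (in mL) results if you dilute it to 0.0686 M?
Using M₁V₁ = M₂V₂:
0.343 × 248 = 0.0686 × V₂
V₂ = (0.343 × 248) / 0.0686 = 1240 mL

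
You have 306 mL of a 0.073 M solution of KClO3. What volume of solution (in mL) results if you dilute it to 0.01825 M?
Using M₁V₁ = M₂V₂:
0.073 × 306 = 0.01825 × V₂
V₂ = (0.073 × 306) / 0.01825 = 1224 mL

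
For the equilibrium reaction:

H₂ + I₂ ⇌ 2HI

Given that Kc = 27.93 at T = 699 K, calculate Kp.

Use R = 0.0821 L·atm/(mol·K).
K_p = 27.9300

Δn = (moles gaseous products) − (moles gaseous reactants) = 0
T = 699 K; RT = 0.0821 × 699 = 57.3879
Kp = Kc·(RT)^Δn = 27.93 × (57.3879)^0 = 27.93 × 1 = 27.9300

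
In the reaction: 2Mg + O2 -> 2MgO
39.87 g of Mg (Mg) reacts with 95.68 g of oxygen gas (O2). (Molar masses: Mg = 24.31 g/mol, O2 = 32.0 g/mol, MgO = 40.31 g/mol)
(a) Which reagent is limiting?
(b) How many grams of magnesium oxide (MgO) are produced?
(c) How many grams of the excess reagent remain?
(a) Mg, (b) 66.11 g, (c) 69.44 g

Moles of Mg = 39.87 g ÷ 24.31 g/mol = 1.64007 mol
Moles of O2 = 95.68 g ÷ 32.0 g/mol = 2.99 mol
Moles ÷ coefficient: Mg: 1.64007/2 = 0.82, O2: 2.99/1 = 2.99
(a) Mg has the smaller value, so Mg is the limiting reagent.
(b) Moles of MgO = 1.64007 mol Mg × (2/2) = 1.64007 mol; mass = 1.64007 mol × 40.31 g/mol = 66.11 g
(c) O2 consumed = 1.64007 × (1/2) = 0.820033 mol; remaining = 2.99 − 0.820033 = 2.16997 mol; mass = 2.16997 mol × 32.0 g/mol = 69.44 g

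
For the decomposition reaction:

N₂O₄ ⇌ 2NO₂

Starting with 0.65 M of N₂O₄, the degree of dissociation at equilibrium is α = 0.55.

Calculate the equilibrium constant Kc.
K_c = 1.7478

x = α·[A]₀ = 0.55 × 0.65 = 0.3575 M dissociated.
At eq: [N₂O₄] = 0.65 − 0.3575 = 0.2925 M; [NO₂] = 2x = 0.715 M.
Kc = [NO₂]²/[N₂O₄] = (0.715)²/0.2925 = 1.748.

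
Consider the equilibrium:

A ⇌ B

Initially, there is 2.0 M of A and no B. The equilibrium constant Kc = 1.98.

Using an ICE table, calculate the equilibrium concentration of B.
[B] = 1.329 M

ICE: [A] = 2.0 − x, [B] = x.
Kc = x/(2.0 − x) = 1.98 ⇒ x = 1.98·2.0/(1 + 1.98) = 3.96/2.98 = 1.329.
[B] = x = 1.329 M.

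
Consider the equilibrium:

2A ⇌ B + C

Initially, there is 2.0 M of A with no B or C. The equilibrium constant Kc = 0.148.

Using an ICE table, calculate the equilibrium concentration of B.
[B] = 0.435 M

ICE: [A] = 2.0 − 2x, [B] = [C] = x.
Kc = x²/(2.0 − 2x)² = 0.148 ⇒ √Kc = x/(2.0 − 2x).
x = √0.148·2.0/(1 + 2√0.148) = 0.38471·2.0/1.7694 = 0.43484.
[B] = x = 0.435 M.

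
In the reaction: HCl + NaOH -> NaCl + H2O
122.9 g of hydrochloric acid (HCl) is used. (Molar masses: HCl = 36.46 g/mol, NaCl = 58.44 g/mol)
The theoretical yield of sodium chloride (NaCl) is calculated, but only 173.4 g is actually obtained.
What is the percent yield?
Moles of HCl = 122.9 g ÷ 36.46 g/mol = 3.37082 mol
Mole ratio: 1 mol NaCl / 1 mol HCl
Moles of NaCl = 3.37082 × (1/1) = 3.37082 mol
Theoretical yield = 3.37082 mol × 58.44 g/mol = 196.99 g
Actual yield = 173.4 g
Percent yield = (173.4 / 196.99) × 100% = 88.0%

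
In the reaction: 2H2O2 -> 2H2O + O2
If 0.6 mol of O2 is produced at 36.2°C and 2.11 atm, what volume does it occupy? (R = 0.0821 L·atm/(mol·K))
T = 36.2°C + 273.15 = 309.35 K
V = nRT/P = (0.6 × 0.0821 × 309.35) / 2.11
V = 7.22 L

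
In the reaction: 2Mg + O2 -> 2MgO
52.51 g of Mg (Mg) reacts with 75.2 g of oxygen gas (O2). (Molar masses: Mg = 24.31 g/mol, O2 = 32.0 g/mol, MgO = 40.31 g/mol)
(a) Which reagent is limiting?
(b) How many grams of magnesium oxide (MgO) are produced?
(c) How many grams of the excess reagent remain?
(a) Mg, (b) 87.07 g, (c) 40.64 g

Moles of Mg = 52.51 g ÷ 24.31 g/mol = 2.16002 mol
Moles of O2 = 75.2 g ÷ 32.0 g/mol = 2.35 mol
Moles ÷ coefficient: Mg: 2.16002/2 = 1.08, O2: 2.35/1 = 2.35
(a) Mg has the smaller value, so Mg is the limiting reagent.
(b) Moles of MgO = 2.16002 mol Mg × (2/2) = 2.16002 mol; mass = 2.16002 mol × 40.31 g/mol = 87.07 g
(c) O2 consumed = 2.16002 × (1/2) = 1.08001 mol; remaining = 2.35 − 1.08001 = 1.26999 mol; mass = 1.26999 mol × 32.0 g/mol = 40.64 g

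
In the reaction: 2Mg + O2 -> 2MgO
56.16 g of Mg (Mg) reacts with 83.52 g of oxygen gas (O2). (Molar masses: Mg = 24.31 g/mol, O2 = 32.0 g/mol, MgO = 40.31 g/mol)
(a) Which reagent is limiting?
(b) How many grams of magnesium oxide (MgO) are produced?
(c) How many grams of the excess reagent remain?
(a) Mg, (b) 93.12 g, (c) 46.56 g

Moles of Mg = 56.16 g ÷ 24.31 g/mol = 2.31016 mol
Moles of O2 = 83.52 g ÷ 32.0 g/mol = 2.61 mol
Moles ÷ coefficient: Mg: 2.31016/2 = 1.155, O2: 2.61/1 = 2.61
(a) Mg has the smaller value, so Mg is the limiting reagent.
(b) Moles of MgO = 2.31016 mol Mg × (2/2) = 2.31016 mol; mass = 2.31016 mol × 40.31 g/mol = 93.12 g
(c) O2 consumed = 2.31016 × (1/2) = 1.15508 mol; remaining = 2.61 − 1.15508 = 1.45492 mol; mass = 1.45492 mol × 32.0 g/mol = 46.56 g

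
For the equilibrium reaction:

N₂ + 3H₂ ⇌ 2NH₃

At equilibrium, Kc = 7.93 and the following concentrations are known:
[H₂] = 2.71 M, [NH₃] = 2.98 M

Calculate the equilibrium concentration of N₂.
[N₂] = 0.0563 M

Kc = ([NH₃]^2) / ([N₂] × [H₂]^3) = 7.93
[N₂]^1 = (product terms)/(Kc · other reactant terms) = 8.8804 / (7.93 · 19.903) = 0.056267
[N₂] = 0.0563 M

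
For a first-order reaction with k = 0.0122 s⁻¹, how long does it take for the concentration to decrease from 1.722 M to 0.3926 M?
121.18 s

From ln[A] = ln[A]₀ - k·t: t = ln([A]₀/[A])/k = ln(1.722/0.3926)/0.0122 = ln(4.3861)/0.0122 = 1.4785/0.0122 = 121.18 s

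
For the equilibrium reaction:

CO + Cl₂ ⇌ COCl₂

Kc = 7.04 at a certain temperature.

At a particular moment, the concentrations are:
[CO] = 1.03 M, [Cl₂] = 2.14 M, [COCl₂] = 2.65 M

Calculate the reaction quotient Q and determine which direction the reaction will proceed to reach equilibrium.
Q = 1.202, Q < K, reaction proceeds forward (toward products)

Q = ([COCl₂]) / ([CO] × [Cl₂])
  = ((2.65)) / ((1.03)·(2.14)) = 2.65/2.2042 = 1.202
Since Q = 1.202 < Kc = 7.04, the reaction proceeds forward (toward products) to reach equilibrium.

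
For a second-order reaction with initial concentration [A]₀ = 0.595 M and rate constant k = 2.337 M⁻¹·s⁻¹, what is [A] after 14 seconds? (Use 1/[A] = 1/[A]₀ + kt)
0.0291 M

1/[A] = 1/[A]₀ + k·t = 1/0.595 + (2.337)·(14) = 1.6807 + 32.7180 = 34.3987
[A] = 1/34.3987 = 0.0291 M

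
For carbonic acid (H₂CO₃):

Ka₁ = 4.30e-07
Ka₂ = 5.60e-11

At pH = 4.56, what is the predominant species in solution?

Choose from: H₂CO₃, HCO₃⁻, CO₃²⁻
H₂CO₃

pKa1 = 6.37, pKa2 = 10.25. Each pKa is the crossover between adjacent species; pH = 4.56 lies in the region where H₂CO₃ predominates.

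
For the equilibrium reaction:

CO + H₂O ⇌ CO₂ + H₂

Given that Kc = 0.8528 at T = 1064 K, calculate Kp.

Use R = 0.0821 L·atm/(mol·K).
K_p = 0.8528

Δn = (moles gaseous products) − (moles gaseous reactants) = 0
T = 1064 K; RT = 0.0821 × 1064 = 87.3544
Kp = Kc·(RT)^Δn = 0.8528 × (87.3544)^0 = 0.8528 × 1 = 0.8528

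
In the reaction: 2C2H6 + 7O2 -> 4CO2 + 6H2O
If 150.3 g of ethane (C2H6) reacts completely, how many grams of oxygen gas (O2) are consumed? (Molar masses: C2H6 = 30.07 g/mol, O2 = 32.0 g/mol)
Moles of C2H6 = 150.3 g ÷ 30.07 g/mol = 4.99834 mol
Mole ratio: 7 mol O2 / 2 mol C2H6
Moles of O2 = 4.99834 × (7/2) = 17.4942 mol
Mass of O2 = 17.4942 mol × 32.0 g/mol = 559.8 g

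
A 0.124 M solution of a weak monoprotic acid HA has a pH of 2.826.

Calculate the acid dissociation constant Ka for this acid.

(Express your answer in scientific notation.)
K_a = 1.82e-05

[H⁺] = 10^(−pH) = 10^(−2.826) = 1.493e-03 M. For HA ⇌ H⁺ + A⁻, Ka = x²/(C − x) = (1.493e-03)²/(0.124 − 1.493e-03) = 1.82e-05.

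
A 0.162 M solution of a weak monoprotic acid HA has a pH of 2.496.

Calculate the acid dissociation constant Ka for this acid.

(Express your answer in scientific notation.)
K_a = 6.41e-05

[H⁺] = 10^(−pH) = 10^(−2.496) = 3.192e-03 M. For HA ⇌ H⁺ + A⁻, Ka = x²/(C − x) = (3.192e-03)²/(0.162 − 3.192e-03) = 6.41e-05.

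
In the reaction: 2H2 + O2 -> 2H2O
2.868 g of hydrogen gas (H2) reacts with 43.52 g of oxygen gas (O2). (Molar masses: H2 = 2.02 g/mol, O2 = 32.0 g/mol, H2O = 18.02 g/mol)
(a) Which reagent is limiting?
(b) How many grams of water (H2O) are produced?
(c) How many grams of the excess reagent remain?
(a) H2, (b) 25.58 g, (c) 20.8 g

Moles of H2 = 2.868 g ÷ 2.02 g/mol = 1.4198 mol
Moles of O2 = 43.52 g ÷ 32.0 g/mol = 1.36 mol
Moles ÷ coefficient: H2: 1.4198/2 = 0.7099, O2: 1.36/1 = 1.36
(a) H2 has the smaller value, so H2 is the limiting reagent.
(b) Moles of H2O = 1.4198 mol H2 × (2/2) = 1.4198 mol; mass = 1.4198 mol × 18.02 g/mol = 25.58 g
(c) O2 consumed = 1.4198 × (1/2) = 0.709901 mol; remaining = 1.36 − 0.709901 = 0.650099 mol; mass = 0.650099 mol × 32.0 g/mol = 20.8 g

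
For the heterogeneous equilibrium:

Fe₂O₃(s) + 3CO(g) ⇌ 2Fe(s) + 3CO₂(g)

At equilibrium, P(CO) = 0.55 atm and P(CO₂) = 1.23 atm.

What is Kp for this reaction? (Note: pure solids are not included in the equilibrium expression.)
K_p = 11.185

Solids (Fe₂O₃, Fe) are excluded.
Kp = P(CO₂)³/P(CO)³ = (1.23)³/(0.55)³ = 1.861/0.1664 = 11.185.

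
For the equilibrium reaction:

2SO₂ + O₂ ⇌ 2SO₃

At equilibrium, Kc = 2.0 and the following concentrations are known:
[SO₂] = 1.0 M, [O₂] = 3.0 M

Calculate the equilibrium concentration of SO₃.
[SO₃] = 2.4495 M

Kc = ([SO₃]^2) / ([SO₂]^2 × [O₂]) = 2.0
[SO₃]^2 = Kc · (reactant terms)/(other product terms) = 2.0 · 3 / 1 = 6
[SO₃] = (6)^(1/2) = 2.4495 M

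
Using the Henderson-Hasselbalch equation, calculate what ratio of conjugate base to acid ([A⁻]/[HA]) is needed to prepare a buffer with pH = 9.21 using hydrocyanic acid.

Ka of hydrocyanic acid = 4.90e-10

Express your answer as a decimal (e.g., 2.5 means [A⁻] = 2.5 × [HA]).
[A⁻]/[HA] = 0.795

pKa = −log(4.90e-10) = 9.3098. pH = pKa + log([A⁻]/[HA]). 9.21 = 9.3098 + log(ratio). log(ratio) = 9.21 − 9.3098 = -0.0998. ratio = 10^(-0.0998) = 0.795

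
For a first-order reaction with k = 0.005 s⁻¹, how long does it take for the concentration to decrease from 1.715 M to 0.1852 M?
445.15 s

From ln[A] = ln[A]₀ - k·t: t = ln([A]₀/[A])/k = ln(1.715/0.1852)/0.005 = ln(9.2603)/0.005 = 2.2257/0.005 = 445.15 s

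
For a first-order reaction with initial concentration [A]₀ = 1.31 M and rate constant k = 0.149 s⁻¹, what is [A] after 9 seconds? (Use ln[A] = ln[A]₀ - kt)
0.3427 M

ln[A] = ln[A]₀ - k·t = ln(1.31) - (0.149)·(9) = 0.2700 - 1.3410 = -1.0710
[A] = e^(-1.0710) = 0.3427 M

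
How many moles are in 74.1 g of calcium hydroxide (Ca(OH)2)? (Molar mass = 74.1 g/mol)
Moles = 74.1 g ÷ 74.1 g/mol = 1 mol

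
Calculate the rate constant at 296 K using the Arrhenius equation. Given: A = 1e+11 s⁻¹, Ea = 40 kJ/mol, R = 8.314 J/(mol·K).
8.73e+03 s⁻¹

k = A·exp(-Ea/(R·T)) = 1e+11·exp(-40000/(8.314·296)) = 1e+11·exp(-16.2539) = 1e+11·8.7299e-08 = 8.73e+03 s⁻¹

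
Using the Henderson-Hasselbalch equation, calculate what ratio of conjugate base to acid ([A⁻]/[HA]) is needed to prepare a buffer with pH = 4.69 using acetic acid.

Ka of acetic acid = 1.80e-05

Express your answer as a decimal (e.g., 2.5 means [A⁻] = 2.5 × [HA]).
[A⁻]/[HA] = 0.882

pKa = −log(1.80e-05) = 4.7447. pH = pKa + log([A⁻]/[HA]). 4.69 = 4.7447 + log(ratio). log(ratio) = 4.69 − 4.7447 = -0.0547. ratio = 10^(-0.0547) = 0.882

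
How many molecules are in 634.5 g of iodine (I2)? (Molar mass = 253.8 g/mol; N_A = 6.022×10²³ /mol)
Moles = 634.5 g ÷ 253.8 g/mol = 2.5 mol
Molecules = 2.5 mol × 6.022×10²³ /mol = 1.506e+24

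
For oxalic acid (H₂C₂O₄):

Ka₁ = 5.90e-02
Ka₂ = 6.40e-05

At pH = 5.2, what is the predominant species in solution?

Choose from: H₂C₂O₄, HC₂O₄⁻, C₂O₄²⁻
C₂O₄²⁻

pKa1 = 1.23, pKa2 = 4.19. Each pKa is the crossover between adjacent species; pH = 5.2 lies in the region where C₂O₄²⁻ predominates.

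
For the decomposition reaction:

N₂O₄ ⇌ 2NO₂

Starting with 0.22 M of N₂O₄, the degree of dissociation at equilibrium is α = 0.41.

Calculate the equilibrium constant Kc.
K_c = 0.2507

x = α·[A]₀ = 0.41 × 0.22 = 0.0902 M dissociated.
At eq: [N₂O₄] = 0.22 − 0.0902 = 0.1298 M; [NO₂] = 2x = 0.1804 M.
Kc = [NO₂]²/[N₂O₄] = (0.1804)²/0.1298 = 0.2507.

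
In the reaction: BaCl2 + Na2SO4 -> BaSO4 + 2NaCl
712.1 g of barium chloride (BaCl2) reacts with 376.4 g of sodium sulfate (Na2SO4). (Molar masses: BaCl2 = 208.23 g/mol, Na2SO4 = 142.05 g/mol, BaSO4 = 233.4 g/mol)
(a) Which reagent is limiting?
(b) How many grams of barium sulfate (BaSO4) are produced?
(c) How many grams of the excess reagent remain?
(a) Na2SO4, (b) 618.5 g, (c) 160.3 g

Moles of BaCl2 = 712.1 g ÷ 208.23 g/mol = 3.41978 mol
Moles of Na2SO4 = 376.4 g ÷ 142.05 g/mol = 2.64977 mol
Moles ÷ coefficient: BaCl2: 3.41978/1 = 3.42, Na2SO4: 2.64977/1 = 2.65
(a) Na2SO4 has the smaller value, so Na2SO4 is the limiting reagent.
(b) Moles of BaSO4 = 2.64977 mol Na2SO4 × (1/1) = 2.64977 mol; mass = 2.64977 mol × 233.4 g/mol = 618.5 g
(c) BaCl2 consumed = 2.64977 × (1/1) = 2.64977 mol; remaining = 3.41978 − 2.64977 = 0.770005 mol; mass = 0.770005 mol × 208.23 g/mol = 160.3 g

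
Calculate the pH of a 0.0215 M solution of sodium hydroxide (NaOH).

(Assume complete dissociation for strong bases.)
pH = 12.33

[OH⁻] = 0.0215 M for strong base. pOH = -log[OH⁻] = 1.67, pH = 14 - pOH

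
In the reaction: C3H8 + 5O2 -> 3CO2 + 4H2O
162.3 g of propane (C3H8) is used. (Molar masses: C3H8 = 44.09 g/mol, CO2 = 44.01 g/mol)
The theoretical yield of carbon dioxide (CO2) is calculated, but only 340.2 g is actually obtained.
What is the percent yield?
Moles of C3H8 = 162.3 g ÷ 44.09 g/mol = 3.68111 mol
Mole ratio: 3 mol CO2 / 1 mol C3H8
Moles of CO2 = 3.68111 × (3/1) = 11.0433 mol
Theoretical yield = 11.0433 mol × 44.01 g/mol = 486.02 g
Actual yield = 340.2 g
Percent yield = (340.2 / 486.02) × 100% = 70.0%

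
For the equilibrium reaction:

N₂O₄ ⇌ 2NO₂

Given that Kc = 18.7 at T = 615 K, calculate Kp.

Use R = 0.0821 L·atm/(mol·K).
K_p = 944.1911

Δn = (moles gaseous products) − (moles gaseous reactants) = 1
T = 615 K; RT = 0.0821 × 615 = 50.4915
Kp = Kc·(RT)^Δn = 18.7 × (50.4915)^1 = 18.7 × 50.4915 = 944.1911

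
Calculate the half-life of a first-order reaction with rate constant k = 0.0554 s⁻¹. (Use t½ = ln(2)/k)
12.51 s

t½ = ln(2)/k = 0.6931/0.0554 = 12.51 s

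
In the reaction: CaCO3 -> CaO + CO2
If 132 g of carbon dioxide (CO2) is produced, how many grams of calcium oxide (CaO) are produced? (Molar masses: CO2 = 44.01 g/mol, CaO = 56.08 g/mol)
Moles of CO2 = 132 g ÷ 44.01 g/mol = 2.99932 mol
Mole ratio: 1 mol CaO / 1 mol CO2
Moles of CaO = 2.99932 × (1/1) = 2.99932 mol
Mass of CaO = 2.99932 mol × 56.08 g/mol = 168.2 g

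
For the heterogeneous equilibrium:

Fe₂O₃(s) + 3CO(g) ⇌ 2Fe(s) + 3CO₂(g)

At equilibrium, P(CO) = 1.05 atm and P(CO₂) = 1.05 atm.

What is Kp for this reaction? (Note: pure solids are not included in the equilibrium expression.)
K_p = 1.000

Solids (Fe₂O₃, Fe) are excluded.
Kp = P(CO₂)³/P(CO)³ = (1.05)³/(1.05)³ = 1.158/1.158 = 1.000.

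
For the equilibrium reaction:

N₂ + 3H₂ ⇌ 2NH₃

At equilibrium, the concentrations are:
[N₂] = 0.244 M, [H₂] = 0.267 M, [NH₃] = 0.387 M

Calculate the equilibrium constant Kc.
K_c = 32.2477

Kc = ([NH₃]^2) / ([N₂] × [H₂]^3)
   = ((0.387)^2) / ((0.244)·(0.267)^3)
   = 0.14977 / 0.0046443 = 32.2477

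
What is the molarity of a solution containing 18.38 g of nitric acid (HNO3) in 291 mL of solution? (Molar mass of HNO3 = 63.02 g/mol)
Moles of HNO3 = 18.38 g ÷ 63.02 g/mol = 0.291653 mol
Volume = 291 mL = 0.291 L
Molarity = 0.291653 mol ÷ 0.291 L = 1.002 M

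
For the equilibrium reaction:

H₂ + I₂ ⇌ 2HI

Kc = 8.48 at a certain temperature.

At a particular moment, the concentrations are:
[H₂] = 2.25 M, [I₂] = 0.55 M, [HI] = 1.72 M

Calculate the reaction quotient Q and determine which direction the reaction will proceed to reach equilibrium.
Q = 2.391, Q < K, reaction proceeds forward (toward products)

Q = ([HI]^2) / ([H₂] × [I₂])
  = ((1.72)^2) / ((2.25)·(0.55)) = 2.9584/1.2375 = 2.391
Since Q = 2.391 < Kc = 8.48, the reaction proceeds forward (toward products) to reach equilibrium.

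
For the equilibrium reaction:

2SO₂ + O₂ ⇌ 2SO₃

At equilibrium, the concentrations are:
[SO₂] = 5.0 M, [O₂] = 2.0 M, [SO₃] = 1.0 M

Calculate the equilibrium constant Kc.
K_c = 0.0200

Kc = ([SO₃]^2) / ([SO₂]^2 × [O₂])
   = ((1.0)^2) / ((5.0)^2·(2.0))
   = 1 / 50 = 0.0200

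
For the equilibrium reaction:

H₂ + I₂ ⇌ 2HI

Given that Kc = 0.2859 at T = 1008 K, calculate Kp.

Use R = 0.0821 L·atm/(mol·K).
K_p = 0.2859

Δn = (moles gaseous products) − (moles gaseous reactants) = 0
T = 1008 K; RT = 0.0821 × 1008 = 82.7568
Kp = Kc·(RT)^Δn = 0.2859 × (82.7568)^0 = 0.2859 × 1 = 0.2859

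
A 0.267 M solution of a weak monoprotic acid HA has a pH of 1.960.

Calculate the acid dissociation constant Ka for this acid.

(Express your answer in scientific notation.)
K_a = 4.70e-04

[H⁺] = 10^(−pH) = 10^(−1.960) = 1.096e-02 M. For HA ⇌ H⁺ + A⁻, Ka = x²/(C − x) = (1.096e-02)²/(0.267 − 1.096e-02) = 4.70e-04.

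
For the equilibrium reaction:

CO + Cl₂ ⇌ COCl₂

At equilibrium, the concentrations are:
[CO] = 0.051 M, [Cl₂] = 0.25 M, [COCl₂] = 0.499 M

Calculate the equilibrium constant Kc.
K_c = 39.1373

Kc = ([COCl₂]) / ([CO] × [Cl₂])
   = ((0.499)) / ((0.051)·(0.25))
   = 0.499 / 0.01275 = 39.1373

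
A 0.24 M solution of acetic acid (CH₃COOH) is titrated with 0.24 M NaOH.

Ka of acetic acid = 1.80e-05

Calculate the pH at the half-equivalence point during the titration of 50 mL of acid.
pH = pKa = 4.74

At the half-equivalence point, [HA] = [A⁻], so by Henderson–Hasselbalch pH = pKa + log(1) = pKa.
pKa = −log(1.80e-05) = 4.74.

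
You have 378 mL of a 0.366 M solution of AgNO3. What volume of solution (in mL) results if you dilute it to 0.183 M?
Using M₁V₁ = M₂V₂:
0.366 × 378 = 0.183 × V₂
V₂ = (0.366 × 378) / 0.183 = 756 mL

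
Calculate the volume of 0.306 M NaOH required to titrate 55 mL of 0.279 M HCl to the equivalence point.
V_{base} = 50.1 mL

At equivalence: moles acid = moles base.
moles HCl = 0.279 M × 0.055 L = 0.015345 mol
V_NaOH = 0.015345 mol ÷ 0.306 M = 0.05015 L = 50.1 mL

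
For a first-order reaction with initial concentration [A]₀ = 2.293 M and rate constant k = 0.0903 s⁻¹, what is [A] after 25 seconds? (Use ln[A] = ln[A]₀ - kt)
0.2399 M

ln[A] = ln[A]₀ - k·t = ln(2.293) - (0.0903)·(25) = 0.8299 - 2.2575 = -1.4276
[A] = e^(-1.4276) = 0.2399 M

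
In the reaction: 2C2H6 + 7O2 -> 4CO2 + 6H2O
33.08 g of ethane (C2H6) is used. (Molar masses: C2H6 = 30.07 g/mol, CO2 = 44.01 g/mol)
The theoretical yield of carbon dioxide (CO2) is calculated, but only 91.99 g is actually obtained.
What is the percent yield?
Moles of C2H6 = 33.08 g ÷ 30.07 g/mol = 1.1001 mol
Mole ratio: 4 mol CO2 / 2 mol C2H6
Moles of CO2 = 1.1001 × (4/2) = 2.2002 mol
Theoretical yield = 2.2002 mol × 44.01 g/mol = 96.831 g
Actual yield = 91.99 g
Percent yield = (91.99 / 96.831) × 100% = 95.0%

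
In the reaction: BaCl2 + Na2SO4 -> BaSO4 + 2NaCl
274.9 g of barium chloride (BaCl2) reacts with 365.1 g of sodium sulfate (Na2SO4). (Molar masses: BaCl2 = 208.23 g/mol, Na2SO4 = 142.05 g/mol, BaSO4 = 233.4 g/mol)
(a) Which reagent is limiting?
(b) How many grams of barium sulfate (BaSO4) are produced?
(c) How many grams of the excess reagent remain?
(a) BaCl2, (b) 308.1 g, (c) 177.6 g

Moles of BaCl2 = 274.9 g ÷ 208.23 g/mol = 1.32017 mol
Moles of Na2SO4 = 365.1 g ÷ 142.05 g/mol = 2.57022 mol
Moles ÷ coefficient: BaCl2: 1.32017/1 = 1.32, Na2SO4: 2.57022/1 = 2.57
(a) BaCl2 has the smaller value, so BaCl2 is the limiting reagent.
(b) Moles of BaSO4 = 1.32017 mol BaCl2 × (1/1) = 1.32017 mol; mass = 1.32017 mol × 233.4 g/mol = 308.1 g
(c) Na2SO4 consumed = 1.32017 × (1/1) = 1.32017 mol; remaining = 2.57022 − 1.32017 = 1.25005 mol; mass = 1.25005 mol × 142.05 g/mol = 177.6 g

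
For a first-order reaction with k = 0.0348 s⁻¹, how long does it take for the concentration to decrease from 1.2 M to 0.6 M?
19.92 s

From ln[A] = ln[A]₀ - k·t: t = ln([A]₀/[A])/k = ln(1.2/0.6)/0.0348 = ln(2.0000)/0.0348 = 0.6931/0.0348 = 19.92 s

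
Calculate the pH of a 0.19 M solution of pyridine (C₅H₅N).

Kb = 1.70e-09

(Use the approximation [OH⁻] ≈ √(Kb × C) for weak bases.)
pH = 9.25

[OH⁻] = √(Kb × C) = √(1.70e-09 × 0.19) = 1.7972e-05. pOH = 4.75, pH = 14 - pOH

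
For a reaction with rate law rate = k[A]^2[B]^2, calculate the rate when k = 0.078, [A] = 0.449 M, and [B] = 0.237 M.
0.0008833 M/s

rate = k·[A]^2·[B]^2 = 0.078·(0.449)^2·(0.237)^2 = 0.078·0.201601·0.056169 = 0.0008833 M/s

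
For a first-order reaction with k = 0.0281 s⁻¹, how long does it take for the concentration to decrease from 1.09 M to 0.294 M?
46.63 s

From ln[A] = ln[A]₀ - k·t: t = ln([A]₀/[A])/k = ln(1.09/0.294)/0.0281 = ln(3.7075)/0.0281 = 1.3104/0.0281 = 46.63 s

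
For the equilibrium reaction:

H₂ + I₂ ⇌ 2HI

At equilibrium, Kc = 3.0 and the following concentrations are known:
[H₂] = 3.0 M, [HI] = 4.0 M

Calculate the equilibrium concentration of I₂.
[I₂] = 1.7778 M

Kc = ([HI]^2) / ([H₂] × [I₂]) = 3.0
[I₂]^1 = (product terms)/(Kc · other reactant terms) = 16 / (3.0 · 3) = 1.7778
[I₂] = 1.7778 M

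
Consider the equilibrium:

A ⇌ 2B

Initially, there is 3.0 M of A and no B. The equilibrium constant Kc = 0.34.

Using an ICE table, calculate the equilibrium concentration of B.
[B] = 0.929 M

ICE: [A] = 3.0 − x, [B] = 2x.
Kc = (2x)²/(3.0 − x) = 0.34 ⇒ 4x² + 0.34x − 1.02 = 0.
x = (−0.34 + √(0.34² + 4·4·1.02))/(2·4) = (−0.34 + √16.436)/8 = 0.46426.
[B] = 2x = 0.929 M.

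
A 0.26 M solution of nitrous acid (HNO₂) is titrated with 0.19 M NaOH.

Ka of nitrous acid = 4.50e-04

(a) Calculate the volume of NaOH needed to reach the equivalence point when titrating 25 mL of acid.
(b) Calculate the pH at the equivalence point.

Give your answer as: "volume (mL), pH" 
V = 34.2 mL, pH = 8.19

(a) At equivalence: moles acid = moles base.
moles acid = 0.26 × 0.025 = 0.0065 mol; V_NaOH = 0.0065/0.19 = 0.03421 L = 34.2 mL.
(b) At equivalence, all acid → conjugate base A⁻ at [A⁻] = 0.0065/0.05921 = 0.1098 M.
Kb = Kw/Ka = 1.0e-14/4.50e-04 = 2.222e-11; [OH⁻] = √(Kb·[A⁻]) = 1.562e-06; pOH = 5.81; pH = 14 − pOH = 8.19.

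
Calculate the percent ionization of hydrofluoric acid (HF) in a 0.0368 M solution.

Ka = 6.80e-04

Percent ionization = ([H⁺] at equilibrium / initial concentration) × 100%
Percent ionization = 12.7%

Let x = [H⁺]. Ka = x²/(C - x) ⇒ x² + (6.80e-04)x - (6.80e-04)(0.0368) = 0. x = 4.6739e-03. Percent = (4.6739e-03/0.0368) × 100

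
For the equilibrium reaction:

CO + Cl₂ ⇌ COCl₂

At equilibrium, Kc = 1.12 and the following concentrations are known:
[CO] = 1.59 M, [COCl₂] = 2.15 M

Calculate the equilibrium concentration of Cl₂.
[Cl₂] = 1.2073 M

Kc = ([COCl₂]) / ([CO] × [Cl₂]) = 1.12
[Cl₂]^1 = (product terms)/(Kc · other reactant terms) = 2.15 / (1.12 · 1.59) = 1.2073
[Cl₂] = 1.2073 M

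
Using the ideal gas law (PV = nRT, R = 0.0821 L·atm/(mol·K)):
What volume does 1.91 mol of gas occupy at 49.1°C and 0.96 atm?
T = 49.1°C + 273.15 = 322.25 K
V = nRT/P = (1.91 × 0.0821 × 322.25) / 0.96
V = 52.64 L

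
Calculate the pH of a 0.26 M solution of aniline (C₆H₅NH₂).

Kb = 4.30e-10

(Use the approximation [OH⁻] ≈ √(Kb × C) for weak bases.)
pH = 9.02

[OH⁻] = √(Kb × C) = √(4.30e-10 × 0.26) = 1.0574e-05. pOH = 4.98, pH = 14 - pOH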